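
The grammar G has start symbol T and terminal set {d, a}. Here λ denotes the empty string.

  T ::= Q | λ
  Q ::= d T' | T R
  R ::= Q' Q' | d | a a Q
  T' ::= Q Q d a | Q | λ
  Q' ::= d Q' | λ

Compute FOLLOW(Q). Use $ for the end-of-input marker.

FIRST(Q'): from Q'::=d Q' we get {d}; from Q'::=λ we get {λ}. So FIRST(Q') = {λ, d}.
FIRST(R): from R::=Q' Q' we get {λ, d}; from R::=d we get {d}; from R::=a a Q we get {a}. So FIRST(R) = {λ, a, d}.
FIRST(T): from T::=Q we get {λ, a, d}; from T::=λ we get {λ}. So FIRST(T) = {λ, a, d}.
FIRST(Q): from Q::=d T' we get {d}; from Q::=T R we get {λ, a, d}. So FIRST(Q) = {λ, a, d}.
FIRST(T'): from T'::=Q Q d a we get {a, d}; from T'::=Q we get {λ, a, d}; from T'::=λ we get {λ}. So FIRST(T') = {λ, a, d}.
FOLLOW(T) includes $ since T is the start symbol.
FOLLOW(T): in Q::=T R, T is followed by R with FIRST {λ, a, d}; in Q::=T R, the suffix after T is nullable, so FOLLOW(T) ⊇ FOLLOW(Q) = {$, a, d}. Thus FOLLOW(T) = {$, a, d}.
FOLLOW(Q): in T::=Q, the suffix after Q is empty, so FOLLOW(Q) ⊇ FOLLOW(T) = {$, a, d}; in R::=a a Q, the suffix after Q is empty, so FOLLOW(Q) ⊇ FOLLOW(R) = {$, a, d}; in T'::=Q Q d a (occurrence 1), Q is followed by Q d a with FIRST {a, d}; in T'::=Q Q d a (occurrence 2), Q is followed by d a with FIRST {d}; in T'::=Q, the suffix after Q is empty, so FOLLOW(Q) ⊇ FOLLOW(T') = {$, a, d}. Thus FOLLOW(Q) = {$, a, d}.
FOLLOW(R): in Q::=T R, the suffix after R is empty, so FOLLOW(R) ⊇ FOLLOW(Q) = {$, a, d}. Thus FOLLOW(R) = {$, a, d}.
FOLLOW(T'): in Q::=d T', the suffix after T' is empty, so FOLLOW(T') ⊇ FOLLOW(Q) = {$, a, d}. Thus FOLLOW(T') = {$, a, d}.
FOLLOW(Q'): in R::=Q' Q' (occurrence 1), Q' is followed by Q' with FIRST {λ, d}; in R::=Q' Q' (occurrence 1), the suffix after Q' is nullable, so FOLLOW(Q') ⊇ FOLLOW(R) = {$, a, d}; in R::=Q' Q' (occurrence 2), the suffix after Q' is empty, so FOLLOW(Q') ⊇ FOLLOW(R) = {$, a, d}; in Q'::=d Q', the suffix after Q' is empty (adds nothing new). Thus FOLLOW(Q') = {$, a, d}.

{$, a, d}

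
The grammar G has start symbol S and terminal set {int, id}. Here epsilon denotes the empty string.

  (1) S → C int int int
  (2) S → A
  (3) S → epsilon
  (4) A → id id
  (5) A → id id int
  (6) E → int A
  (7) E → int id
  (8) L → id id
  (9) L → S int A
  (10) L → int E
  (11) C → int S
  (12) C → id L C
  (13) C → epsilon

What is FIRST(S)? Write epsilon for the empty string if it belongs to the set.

FIRST(A): from A→id id we get {id}; from A→id id int we get {id}. So FIRST(A) = {id}.
FIRST(E): from E→int A we get {int}; from E→int id we get {int}. So FIRST(E) = {int}.
FIRST(C): from C→int S we get {int}; from C→id L C we get {id}; from C→epsilon we get {epsilon}. So FIRST(C) = {epsilon, id, int}.
FIRST(S): from S→C int int int we get {id, int}; from S→A we get {id}; from S→epsilon we get {epsilon}. So FIRST(S) = {epsilon, id, int}.
FIRST(L): from L→id id we get {id}; from L→S int A we get {id, int}; from L→int E we get {int}. So FIRST(L) = {id, int}.

{epsilon, id, int}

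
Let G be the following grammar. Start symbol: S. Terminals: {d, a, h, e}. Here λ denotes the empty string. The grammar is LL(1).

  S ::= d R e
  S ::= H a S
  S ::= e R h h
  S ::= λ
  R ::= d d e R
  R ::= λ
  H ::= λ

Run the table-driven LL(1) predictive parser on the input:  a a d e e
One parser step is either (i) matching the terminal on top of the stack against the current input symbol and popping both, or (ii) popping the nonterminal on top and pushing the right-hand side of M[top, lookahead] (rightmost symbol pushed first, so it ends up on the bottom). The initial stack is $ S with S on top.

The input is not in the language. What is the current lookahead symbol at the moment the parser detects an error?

e

      Stack    Input        Action
   1  $ S      a a d e e $  expand S ::= H a S
   2  $ S a H  a a d e e $  expand H ::= λ
   3  $ S a    a a d e e $  match a
   4  $ S      a d e e $    expand S ::= H a S
   5  $ S a H  a d e e $    expand H ::= λ
   6  $ S a    a d e e $    match a
   7  $ S      d e e $      expand S ::= d R e
   8  $ e R d  d e e $      match d
   9  $ e R    e e $        expand R ::= λ
  10  $ e      e e $        match e
  11  $        e $          error: stack empty but input remains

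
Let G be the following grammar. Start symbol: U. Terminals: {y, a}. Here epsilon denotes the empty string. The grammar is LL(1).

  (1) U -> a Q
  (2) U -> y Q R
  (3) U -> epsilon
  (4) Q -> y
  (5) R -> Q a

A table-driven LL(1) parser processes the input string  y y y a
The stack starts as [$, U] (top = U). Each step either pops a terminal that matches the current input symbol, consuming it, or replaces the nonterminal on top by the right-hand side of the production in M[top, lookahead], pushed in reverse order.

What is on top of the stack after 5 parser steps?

Q

     Stack    Input      Action
  1  $ U      y y y a $  expand U -> y Q R
  2  $ R Q y  y y y a $  match y
  3  $ R Q    y y a $    expand Q -> y
  4  $ R y    y y a $    match y
  5  $ R      y a $      expand R -> Q a
Stack after step 5: $ a Q (top = Q).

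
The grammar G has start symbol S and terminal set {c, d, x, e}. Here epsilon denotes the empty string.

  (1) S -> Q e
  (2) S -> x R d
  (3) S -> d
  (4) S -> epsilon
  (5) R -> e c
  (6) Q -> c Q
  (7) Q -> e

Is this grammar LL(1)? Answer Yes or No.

FIRST(S) = {epsilon, c, d, e, x}
FIRST(R) = {e}
FIRST(Q) = {c, e}
FOLLOW(S) = {$}
FOLLOW(R) = {d}
FOLLOW(Q) = {e}
Each cell of M receives at most one production.

Yes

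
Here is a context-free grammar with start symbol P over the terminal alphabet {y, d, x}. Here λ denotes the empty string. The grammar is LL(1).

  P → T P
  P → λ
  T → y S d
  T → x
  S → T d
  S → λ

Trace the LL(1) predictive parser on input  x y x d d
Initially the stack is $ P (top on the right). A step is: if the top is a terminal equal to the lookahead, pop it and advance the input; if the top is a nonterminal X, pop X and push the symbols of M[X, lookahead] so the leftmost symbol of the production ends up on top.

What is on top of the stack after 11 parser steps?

      Stack      Input        Action
   1  $ P        x y x d d $  expand P → T P
   2  $ P T      x y x d d $  expand T → x
   3  $ P x      x y x d d $  match x
   4  $ P        y x d d $    expand P → T P
   5  $ P T      y x d d $    expand T → y S d
   6  $ P d S y  y x d d $    match y
   7  $ P d S    x d d $      expand S → T d
   8  $ P d d T  x d d $      expand T → x
   9  $ P d d x  x d d $      match x
  10  $ P d d    d d $        match d
  11  $ P d      d $          match d
Stack after step 11: $ P (top = P).

P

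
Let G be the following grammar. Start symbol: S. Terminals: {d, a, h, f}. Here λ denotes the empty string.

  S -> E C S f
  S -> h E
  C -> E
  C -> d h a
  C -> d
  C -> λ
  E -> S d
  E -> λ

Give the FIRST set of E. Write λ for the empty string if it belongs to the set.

{λ, d, h}

FIRST(S): from S->E C S f we get {d, h}; from S->h E we get {h}. So FIRST(S) = {d, h}.
FIRST(E): from E->S d we get {d, h}; from E->λ we get {λ}. So FIRST(E) = {λ, d, h}.
FIRST(C): from C->E we get {λ, d, h}; from C->d h a we get {d}; from C->d we get {d}; from C->λ we get {λ}. So FIRST(C) = {λ, d, h}.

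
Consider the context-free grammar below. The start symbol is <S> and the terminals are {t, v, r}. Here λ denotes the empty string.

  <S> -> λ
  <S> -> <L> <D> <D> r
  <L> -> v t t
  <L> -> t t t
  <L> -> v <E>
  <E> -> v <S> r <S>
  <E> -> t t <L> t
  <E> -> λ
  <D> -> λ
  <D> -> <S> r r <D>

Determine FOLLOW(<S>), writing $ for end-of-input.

FIRST(<L>) = {t, v}
FIRST(<E>) = {λ, t, v}
FIRST(<S>) = {λ, t, v}  (via <L> <D> <D> r)
FIRST(<D>) = {λ, r, t, v}  (via <S> r r <D>)
FOLLOW(<S>) includes $ since <S> is the start symbol.
FOLLOW(<L>): in <S>-><L> <D> <D> r, <L> is followed by <D> <D> r with FIRST {r, t, v}; in <E>->t t <L> t, <L> is followed by t with FIRST {t}. Thus FOLLOW(<L>) = {r, t, v}.
FOLLOW(<E>): in <L>->v <E>, the suffix after <E> is empty, so FOLLOW(<E>) ⊇ FOLLOW(<L>) = {r, t, v}. Thus FOLLOW(<E>) = {r, t, v}.
FOLLOW(<S>): in <E>->v <S> r <S> (occurrence 1), <S> is followed by r <S> with FIRST {r}; in <E>->v <S> r <S> (occurrence 2), the suffix after <S> is empty, so FOLLOW(<S>) ⊇ FOLLOW(<E>) = {r, t, v}; in <D>-><S> r r <D>, <S> is followed by r r <D> with FIRST {r}. Thus FOLLOW(<S>) = {$, r, t, v}.
FOLLOW(<D>): in <S>-><L> <D> <D> r (occurrence 1), <D> is followed by <D> r with FIRST {r, t, v}; in <S>-><L> <D> <D> r (occurrence 2), <D> is followed by r with FIRST {r}; in <D>-><S> r r <D>, the suffix after <D> is empty (adds nothing new). Thus FOLLOW(<D>) = {r, t, v}.

{$, r, t, v}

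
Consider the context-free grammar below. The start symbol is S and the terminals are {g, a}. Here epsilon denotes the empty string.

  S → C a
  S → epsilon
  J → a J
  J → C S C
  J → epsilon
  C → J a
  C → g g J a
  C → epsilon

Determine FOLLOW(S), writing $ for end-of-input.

{$, a, g}

FIRST(S): from S→C a we get {a, g}; from S→epsilon we get {epsilon}. So FIRST(S) = {epsilon, a, g}.
FIRST(J): from J→a J we get {a}; from J→C S C we get {epsilon, a, g}; from J→epsilon we get {epsilon}. So FIRST(J) = {epsilon, a, g}.
FIRST(C): from C→J a we get {a, g}; from C→g g J a we get {g}; from C→epsilon we get {epsilon}. So FIRST(C) = {epsilon, a, g}.
FOLLOW(S) includes $ since S is the start symbol.
FOLLOW(J): in J→a J, the suffix after J is empty (adds nothing new); in C→J a, J is followed by a with FIRST {a}; in C→g g J a, J is followed by a with FIRST {a}. Thus FOLLOW(J) = {a}.
FOLLOW(S): in J→C S C, S is followed by C with FIRST {epsilon, a, g}; in J→C S C, the suffix after S is nullable, so FOLLOW(S) ⊇ FOLLOW(J) = {a}. Thus FOLLOW(S) = {$, a, g}.
FOLLOW(C): in S→C a, C is followed by a with FIRST {a}; in J→C S C (occurrence 1), C is followed by S C with FIRST {epsilon, a, g}; in J→C S C (occurrence 1), the suffix after C is nullable, so FOLLOW(C) ⊇ FOLLOW(J) = {a}; in J→C S C (occurrence 2), the suffix after C is empty, so FOLLOW(C) ⊇ FOLLOW(J) = {a}. Thus FOLLOW(C) = {a, g}.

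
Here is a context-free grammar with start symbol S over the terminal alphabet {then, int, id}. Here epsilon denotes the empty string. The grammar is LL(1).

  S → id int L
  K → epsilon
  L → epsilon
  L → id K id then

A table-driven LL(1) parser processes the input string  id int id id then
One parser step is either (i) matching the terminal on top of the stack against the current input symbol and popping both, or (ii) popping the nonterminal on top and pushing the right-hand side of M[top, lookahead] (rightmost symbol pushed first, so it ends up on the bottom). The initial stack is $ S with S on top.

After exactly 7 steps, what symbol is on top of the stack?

then

step 1: stack=$ S  input=id int id id then $  — expand S → id int L
step 2: stack=$ L int id  input=id int id id then $  — match id
step 3: stack=$ L int  input=int id id then $  — match int
step 4: stack=$ L  input=id id then $  — expand L → id K id then
step 5: stack=$ then id K id  input=id id then $  — match id
step 6: stack=$ then id K  input=id then $  — expand K → epsilon
step 7: stack=$ then id  input=id then $  — match id
Stack after step 7: $ then (top = then).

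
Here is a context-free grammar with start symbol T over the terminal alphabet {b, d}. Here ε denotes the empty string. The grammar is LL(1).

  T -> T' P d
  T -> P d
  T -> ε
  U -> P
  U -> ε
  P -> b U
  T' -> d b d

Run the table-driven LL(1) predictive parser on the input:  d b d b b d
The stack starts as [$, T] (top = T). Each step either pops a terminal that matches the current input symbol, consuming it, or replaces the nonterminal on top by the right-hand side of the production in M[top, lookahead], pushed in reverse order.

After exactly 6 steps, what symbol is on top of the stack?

     Stack        Input          Action
  1  $ T          d b d b b d $  expand T -> T' P d
  2  $ d P T'     d b d b b d $  expand T' -> d b d
  3  $ d P d b d  d b d b b d $  match d
  4  $ d P d b    b d b b d $    match b
  5  $ d P d      d b b d $      match d
  6  $ d P        b b d $        expand P -> b U
Stack after step 6: $ d U b (top = b).

b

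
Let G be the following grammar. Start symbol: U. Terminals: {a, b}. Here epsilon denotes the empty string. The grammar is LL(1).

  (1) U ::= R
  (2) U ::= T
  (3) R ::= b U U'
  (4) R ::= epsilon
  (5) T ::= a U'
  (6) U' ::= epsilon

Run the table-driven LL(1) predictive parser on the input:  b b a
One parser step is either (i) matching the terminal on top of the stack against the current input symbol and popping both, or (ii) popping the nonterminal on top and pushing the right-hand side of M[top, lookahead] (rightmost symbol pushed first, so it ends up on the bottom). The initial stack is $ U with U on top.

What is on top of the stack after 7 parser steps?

step 1: stack=$ U  input=b b a $  — expand U ::= R
step 2: stack=$ R  input=b b a $  — expand R ::= b U U'
step 3: stack=$ U' U b  input=b b a $  — match b
step 4: stack=$ U' U  input=b a $  — expand U ::= R
step 5: stack=$ U' R  input=b a $  — expand R ::= b U U'
step 6: stack=$ U' U' U b  input=b a $  — match b
step 7: stack=$ U' U' U  input=a $  — expand U ::= T
Stack after step 7: $ U' U' T (top = T).

T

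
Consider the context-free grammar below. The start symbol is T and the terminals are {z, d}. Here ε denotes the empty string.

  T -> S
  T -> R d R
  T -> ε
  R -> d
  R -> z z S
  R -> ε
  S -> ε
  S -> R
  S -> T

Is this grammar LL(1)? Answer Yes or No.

FIRST(T) = {ε, d, z}
FIRST(R) = {ε, d, z}
FIRST(S) = {ε, d, z}
FOLLOW(T) = {$, d}
FOLLOW(R) = {$, d}
FOLLOW(S) = {$, d}
Cell M[R, d] receives both R -> d and R -> ε — the grammar is not LL(1).

No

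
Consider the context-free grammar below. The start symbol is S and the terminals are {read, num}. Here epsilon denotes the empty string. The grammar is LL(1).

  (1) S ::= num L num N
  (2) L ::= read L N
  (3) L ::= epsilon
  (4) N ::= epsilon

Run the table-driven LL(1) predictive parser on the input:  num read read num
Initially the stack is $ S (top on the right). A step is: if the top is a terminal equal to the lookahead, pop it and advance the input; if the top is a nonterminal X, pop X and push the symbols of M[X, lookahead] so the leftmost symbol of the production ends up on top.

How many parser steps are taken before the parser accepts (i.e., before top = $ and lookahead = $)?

11

step 1: stack=$ S  input=num read read num $  — expand S ::= num L num N
step 2: stack=$ N num L num  input=num read read num $  — match num
step 3: stack=$ N num L  input=read read num $  — expand L ::= read L N
step 4: stack=$ N num N L read  input=read read num $  — match read
step 5: stack=$ N num N L  input=read num $  — expand L ::= read L N
step 6: stack=$ N num N N L read  input=read num $  — match read
step 7: stack=$ N num N N L  input=num $  — expand L ::= epsilon
step 8: stack=$ N num N N  input=num $  — expand N ::= epsilon
step 9: stack=$ N num N  input=num $  — expand N ::= epsilon
step 10: stack=$ N num  input=num $  — match num
step 11: stack=$ N  input=$  — expand N ::= epsilon
Accept reached after 11 steps.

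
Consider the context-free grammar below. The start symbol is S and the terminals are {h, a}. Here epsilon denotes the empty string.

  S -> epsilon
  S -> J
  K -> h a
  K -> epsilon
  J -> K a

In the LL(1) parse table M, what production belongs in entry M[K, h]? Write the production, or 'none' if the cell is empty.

FIRST(K) = {epsilon, h}
FIRST(J) = {a, h}  (via K a)
FIRST(S) = {epsilon, a, h}  (via J)
FOLLOW(S) includes $ since S is the start symbol.
FOLLOW(K): in J->K a, K is followed by a with FIRST {a}. Thus FOLLOW(K) = {a}.
For K -> h a: FIRST(h a) = {h}, so it goes in M[K, t] for t ∈ {h}.
For K -> epsilon: FIRST(epsilon) = {epsilon}, so it goes in M[K, t] for t ∈ {}; since epsilon ∈ FIRST, also for every t ∈ FOLLOW(K) = {a}.

K -> h a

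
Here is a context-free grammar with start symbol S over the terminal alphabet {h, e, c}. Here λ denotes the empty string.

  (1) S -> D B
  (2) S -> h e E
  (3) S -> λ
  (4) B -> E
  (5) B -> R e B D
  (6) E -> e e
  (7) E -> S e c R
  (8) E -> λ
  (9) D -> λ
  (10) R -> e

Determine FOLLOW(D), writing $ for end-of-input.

{$, e, h}

FIRST(D) = {λ}
FIRST(R) = {e}
FIRST(S) = {λ, e, h}  (via D B)
FIRST(E) = {λ, e, h}  (via S e c R)
FIRST(B) = {λ, e, h}  (via E, R e B D)
FOLLOW(S) includes $ since S is the start symbol.
FOLLOW(S): in E->S e c R, S is followed by e c R with FIRST {e}. Thus FOLLOW(S) = {$, e}.
FOLLOW(B): in S->D B, the suffix after B is empty, so FOLLOW(B) ⊇ FOLLOW(S) = {$, e}; in B->R e B D, B is followed by D with FIRST {λ}; in B->R e B D, the suffix after B is nullable (adds nothing new). Thus FOLLOW(B) = {$, e}.
FOLLOW(E): in S->h e E, the suffix after E is empty, so FOLLOW(E) ⊇ FOLLOW(S) = {$, e}; in B->E, the suffix after E is empty, so FOLLOW(E) ⊇ FOLLOW(B) = {$, e}. Thus FOLLOW(E) = {$, e}.
FOLLOW(D): in S->D B, D is followed by B with FIRST {λ, e, h}; in S->D B, the suffix after D is nullable, so FOLLOW(D) ⊇ FOLLOW(S) = {$, e}; in B->R e B D, the suffix after D is empty, so FOLLOW(D) ⊇ FOLLOW(B) = {$, e}. Thus FOLLOW(D) = {$, e, h}.
FOLLOW(R): in B->R e B D, R is followed by e B D with FIRST {e}; in E->S e c R, the suffix after R is empty, so FOLLOW(R) ⊇ FOLLOW(E) = {$, e}. Thus FOLLOW(R) = {$, e}.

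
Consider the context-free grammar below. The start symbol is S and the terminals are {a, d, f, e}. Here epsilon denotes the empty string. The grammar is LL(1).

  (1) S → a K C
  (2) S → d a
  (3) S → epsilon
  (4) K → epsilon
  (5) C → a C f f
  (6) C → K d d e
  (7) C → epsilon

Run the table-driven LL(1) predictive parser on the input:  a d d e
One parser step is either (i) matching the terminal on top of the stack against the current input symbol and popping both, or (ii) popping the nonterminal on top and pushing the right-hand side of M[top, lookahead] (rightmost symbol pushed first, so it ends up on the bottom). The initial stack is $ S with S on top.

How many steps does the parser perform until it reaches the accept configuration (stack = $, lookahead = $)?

8

     Stack      Input      Action
  1  $ S        a d d e $  expand S → a K C
  2  $ C K a    a d d e $  match a
  3  $ C K      d d e $    expand K → epsilon
  4  $ C        d d e $    expand C → K d d e
  5  $ e d d K  d d e $    expand K → epsilon
  6  $ e d d    d d e $    match d
  7  $ e d      d e $      match d
  8  $ e        e $        match e
Accept reached after 8 steps.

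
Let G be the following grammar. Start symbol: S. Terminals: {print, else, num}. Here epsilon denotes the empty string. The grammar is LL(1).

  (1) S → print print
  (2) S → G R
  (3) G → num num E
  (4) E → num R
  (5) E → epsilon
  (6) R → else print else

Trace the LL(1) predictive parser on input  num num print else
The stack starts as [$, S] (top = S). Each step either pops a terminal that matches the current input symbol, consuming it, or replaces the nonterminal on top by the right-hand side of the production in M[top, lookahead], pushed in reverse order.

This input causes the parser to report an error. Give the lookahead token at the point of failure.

print

step 1: stack=$ S  input=num num print else $  — expand S → G R
step 2: stack=$ R G  input=num num print else $  — expand G → num num E
step 3: stack=$ R E num num  input=num num print else $  — match num
step 4: stack=$ R E num  input=num print else $  — match num
step 5: stack=$ R E  input=print else $  — error: M[E, print] is empty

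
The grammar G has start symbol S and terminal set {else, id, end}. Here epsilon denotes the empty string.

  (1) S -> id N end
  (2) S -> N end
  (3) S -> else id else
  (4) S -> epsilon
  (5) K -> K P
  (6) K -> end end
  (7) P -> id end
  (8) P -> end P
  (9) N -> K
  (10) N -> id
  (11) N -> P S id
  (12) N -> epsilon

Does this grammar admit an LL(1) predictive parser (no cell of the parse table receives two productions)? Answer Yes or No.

No

FIRST(S) = {epsilon, else, end, id}
FIRST(K) = {end}
FIRST(P) = {end, id}
FIRST(N) = {epsilon, end, id}
FOLLOW(S) = {$, id}
FOLLOW(K) = {end, id}
FOLLOW(P) = {else, end, id}
FOLLOW(N) = {end}
Cell M[K, end] receives both K -> K P and K -> end end — the grammar is not LL(1).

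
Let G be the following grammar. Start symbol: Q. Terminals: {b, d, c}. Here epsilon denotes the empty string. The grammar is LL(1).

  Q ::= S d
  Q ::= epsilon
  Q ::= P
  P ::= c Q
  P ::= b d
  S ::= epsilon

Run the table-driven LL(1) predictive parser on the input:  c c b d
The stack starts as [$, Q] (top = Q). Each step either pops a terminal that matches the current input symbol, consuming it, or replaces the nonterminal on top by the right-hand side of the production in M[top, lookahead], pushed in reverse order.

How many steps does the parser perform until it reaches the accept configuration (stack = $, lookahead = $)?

10

      Stack  Input      Action
   1  $ Q    c c b d $  expand Q ::= P
   2  $ P    c c b d $  expand P ::= c Q
   3  $ Q c  c c b d $  match c
   4  $ Q    c b d $    expand Q ::= P
   5  $ P    c b d $    expand P ::= c Q
   6  $ Q c  c b d $    match c
   7  $ Q    b d $      expand Q ::= P
   8  $ P    b d $      expand P ::= b d
   9  $ d b  b d $      match b
  10  $ d    d $        match d
Accept reached after 10 steps.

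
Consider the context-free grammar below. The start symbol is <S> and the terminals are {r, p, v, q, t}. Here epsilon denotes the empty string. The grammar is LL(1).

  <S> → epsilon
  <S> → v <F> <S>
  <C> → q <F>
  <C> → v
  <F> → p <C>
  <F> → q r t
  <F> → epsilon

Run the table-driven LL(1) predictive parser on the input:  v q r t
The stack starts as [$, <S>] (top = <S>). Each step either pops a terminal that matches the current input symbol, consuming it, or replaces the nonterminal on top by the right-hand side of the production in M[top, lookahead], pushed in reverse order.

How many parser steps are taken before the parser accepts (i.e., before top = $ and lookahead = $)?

     Stack        Input      Action
  1  $ <S>        v q r t $  expand <S> → v <F> <S>
  2  $ <S> <F> v  v q r t $  match v
  3  $ <S> <F>    q r t $    expand <F> → q r t
  4  $ <S> t r q  q r t $    match q
  5  $ <S> t r    r t $      match r
  6  $ <S> t      t $        match t
  7  $ <S>        $          expand <S> → epsilon
Accept reached after 7 steps.

7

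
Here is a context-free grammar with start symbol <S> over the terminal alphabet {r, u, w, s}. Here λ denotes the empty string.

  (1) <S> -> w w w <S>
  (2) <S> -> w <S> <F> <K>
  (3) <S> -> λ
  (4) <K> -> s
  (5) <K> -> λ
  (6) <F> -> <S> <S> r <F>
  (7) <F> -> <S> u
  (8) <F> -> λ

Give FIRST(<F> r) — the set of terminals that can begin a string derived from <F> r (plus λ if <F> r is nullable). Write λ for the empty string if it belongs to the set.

{r, u, w}

FIRST(<S>) = {λ, w}
FIRST(<K>) = {λ, s}
FIRST(<F>) = {λ, r, u, w}  (via <S> <S> r <F>, <S> u)
FIRST(<F> r): take FIRST of each symbol in turn, carrying on past any symbol whose FIRST contains λ; result {r, u, w}.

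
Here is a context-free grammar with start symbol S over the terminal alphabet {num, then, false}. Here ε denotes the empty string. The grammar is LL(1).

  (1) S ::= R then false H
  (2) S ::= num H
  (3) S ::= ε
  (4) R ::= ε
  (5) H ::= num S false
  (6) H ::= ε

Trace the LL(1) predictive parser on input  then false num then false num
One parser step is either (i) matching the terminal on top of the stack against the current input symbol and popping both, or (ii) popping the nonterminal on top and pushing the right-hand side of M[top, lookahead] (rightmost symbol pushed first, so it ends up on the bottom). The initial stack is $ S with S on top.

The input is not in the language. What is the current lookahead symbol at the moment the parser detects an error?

step 1: stack=$ S  input=then false num then false num $  — expand S ::= R then false H
step 2: stack=$ H false then R  input=then false num then false num $  — expand R ::= ε
step 3: stack=$ H false then  input=then false num then false num $  — match then
step 4: stack=$ H false  input=false num then false num $  — match false
step 5: stack=$ H  input=num then false num $  — expand H ::= num S false
step 6: stack=$ false S num  input=num then false num $  — match num
step 7: stack=$ false S  input=then false num $  — expand S ::= R then false H
step 8: stack=$ false H false then R  input=then false num $  — expand R ::= ε
step 9: stack=$ false H false then  input=then false num $  — match then
step 10: stack=$ false H false  input=false num $  — match false
step 11: stack=$ false H  input=num $  — expand H ::= num S false
step 12: stack=$ false false S num  input=num $  — match num
step 13: stack=$ false false S  input=$  — expand S ::= ε
step 14: stack=$ false false  input=$  — error: top is terminal false but lookahead is $

$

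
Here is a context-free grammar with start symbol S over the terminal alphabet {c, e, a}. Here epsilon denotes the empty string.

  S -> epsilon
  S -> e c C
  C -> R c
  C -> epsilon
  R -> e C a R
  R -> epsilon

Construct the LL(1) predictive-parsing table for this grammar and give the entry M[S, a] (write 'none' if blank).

none

FIRST(S): from S->epsilon we get {epsilon}; from S->e c C we get {e}. So FIRST(S) = {epsilon, e}.
FIRST(R): from R->e C a R we get {e}; from R->epsilon we get {epsilon}. So FIRST(R) = {epsilon, e}.
FIRST(C): from C->R c we get {c, e}; from C->epsilon we get {epsilon}. So FIRST(C) = {epsilon, c, e}.
FOLLOW(S) includes $ since S is the start symbol.
FOLLOW(S): S appears on no right-hand side. Thus FOLLOW(S) = {$}.
For S -> epsilon: FIRST(epsilon) = {epsilon}, so it goes in M[S, t] for t ∈ {}; since epsilon ∈ FIRST, also for every t ∈ FOLLOW(S) = {$}.
For S -> e c C: FIRST(e c C) = {e}, so it goes in M[S, t] for t ∈ {e}.
None of these place a production in M[S, a].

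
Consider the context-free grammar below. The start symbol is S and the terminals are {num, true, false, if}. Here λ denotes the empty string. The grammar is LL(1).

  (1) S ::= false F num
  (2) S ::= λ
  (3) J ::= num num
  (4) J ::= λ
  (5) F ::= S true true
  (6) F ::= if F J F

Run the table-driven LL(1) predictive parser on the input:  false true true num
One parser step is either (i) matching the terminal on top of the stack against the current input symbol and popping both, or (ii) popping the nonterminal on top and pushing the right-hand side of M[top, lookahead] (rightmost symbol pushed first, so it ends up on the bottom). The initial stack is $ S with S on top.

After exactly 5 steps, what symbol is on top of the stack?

     Stack              Input                  Action
  1  $ S                false true true num $  expand S ::= false F num
  2  $ num F false      false true true num $  match false
  3  $ num F            true true num $        expand F ::= S true true
  4  $ num true true S  true true num $        expand S ::= λ
  5  $ num true true    true true num $        match true
Stack after step 5: $ num true (top = true).

true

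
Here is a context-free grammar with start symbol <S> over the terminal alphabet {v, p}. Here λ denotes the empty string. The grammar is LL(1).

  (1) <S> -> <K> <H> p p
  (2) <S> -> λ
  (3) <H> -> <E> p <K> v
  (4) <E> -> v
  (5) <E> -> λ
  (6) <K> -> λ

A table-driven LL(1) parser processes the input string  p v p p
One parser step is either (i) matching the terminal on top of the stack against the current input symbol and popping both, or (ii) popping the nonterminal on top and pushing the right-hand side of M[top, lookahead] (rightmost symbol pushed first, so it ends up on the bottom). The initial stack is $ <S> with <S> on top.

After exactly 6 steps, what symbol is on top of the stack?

step 1: stack=$ <S>  input=p v p p $  — expand <S> -> <K> <H> p p
step 2: stack=$ p p <H> <K>  input=p v p p $  — expand <K> -> λ
step 3: stack=$ p p <H>  input=p v p p $  — expand <H> -> <E> p <K> v
step 4: stack=$ p p v <K> p <E>  input=p v p p $  — expand <E> -> λ
step 5: stack=$ p p v <K> p  input=p v p p $  — match p
step 6: stack=$ p p v <K>  input=v p p $  — expand <K> -> λ
Stack after step 6: $ p p v (top = v).

v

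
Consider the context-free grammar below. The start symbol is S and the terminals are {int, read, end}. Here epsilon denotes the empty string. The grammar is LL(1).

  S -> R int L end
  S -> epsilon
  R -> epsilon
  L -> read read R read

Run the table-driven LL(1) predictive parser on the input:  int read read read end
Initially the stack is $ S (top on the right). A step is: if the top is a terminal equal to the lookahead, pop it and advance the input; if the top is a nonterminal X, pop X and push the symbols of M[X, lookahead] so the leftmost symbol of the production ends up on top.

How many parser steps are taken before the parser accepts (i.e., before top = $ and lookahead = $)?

step 1: stack=$ S  input=int read read read end $  — expand S -> R int L end
step 2: stack=$ end L int R  input=int read read read end $  — expand R -> epsilon
step 3: stack=$ end L int  input=int read read read end $  — match int
step 4: stack=$ end L  input=read read read end $  — expand L -> read read R read
step 5: stack=$ end read R read read  input=read read read end $  — match read
step 6: stack=$ end read R read  input=read read end $  — match read
step 7: stack=$ end read R  input=read end $  — expand R -> epsilon
step 8: stack=$ end read  input=read end $  — match read
step 9: stack=$ end  input=end $  — match end
Accept reached after 9 steps.

9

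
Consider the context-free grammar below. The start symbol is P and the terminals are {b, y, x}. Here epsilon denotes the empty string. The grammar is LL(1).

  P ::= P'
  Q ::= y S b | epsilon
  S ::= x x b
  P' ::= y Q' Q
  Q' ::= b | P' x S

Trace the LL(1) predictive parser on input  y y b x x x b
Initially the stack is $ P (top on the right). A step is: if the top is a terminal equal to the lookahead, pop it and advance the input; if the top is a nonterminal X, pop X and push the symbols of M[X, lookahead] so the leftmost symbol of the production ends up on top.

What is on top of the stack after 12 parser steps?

      Stack           Input            Action
   1  $ P             y y b x x x b $  expand P ::= P'
   2  $ P'            y y b x x x b $  expand P' ::= y Q' Q
   3  $ Q Q' y        y y b x x x b $  match y
   4  $ Q Q'          y b x x x b $    expand Q' ::= P' x S
   5  $ Q S x P'      y b x x x b $    expand P' ::= y Q' Q
   6  $ Q S x Q Q' y  y b x x x b $    match y
   7  $ Q S x Q Q'    b x x x b $      expand Q' ::= b
   8  $ Q S x Q b     b x x x b $      match b
   9  $ Q S x Q       x x x b $        expand Q ::= epsilon
  10  $ Q S x         x x x b $        match x
  11  $ Q S           x x b $          expand S ::= x x b
  12  $ Q b x x       x x b $          match x
Stack after step 12: $ Q b x (top = x).

x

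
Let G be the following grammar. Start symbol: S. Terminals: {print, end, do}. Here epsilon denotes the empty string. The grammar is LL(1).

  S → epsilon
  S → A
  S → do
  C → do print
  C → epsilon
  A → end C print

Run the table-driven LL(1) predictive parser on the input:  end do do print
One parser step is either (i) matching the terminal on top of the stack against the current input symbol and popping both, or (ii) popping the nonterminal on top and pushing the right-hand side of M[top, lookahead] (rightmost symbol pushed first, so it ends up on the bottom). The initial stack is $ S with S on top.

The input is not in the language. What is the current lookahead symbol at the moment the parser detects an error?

do

     Stack             Input              Action
  1  $ S               end do do print $  expand S → A
  2  $ A               end do do print $  expand A → end C print
  3  $ print C end     end do do print $  match end
  4  $ print C         do do print $      expand C → do print
  5  $ print print do  do do print $      match do
  6  $ print print     do print $         error: top is terminal print but lookahead is do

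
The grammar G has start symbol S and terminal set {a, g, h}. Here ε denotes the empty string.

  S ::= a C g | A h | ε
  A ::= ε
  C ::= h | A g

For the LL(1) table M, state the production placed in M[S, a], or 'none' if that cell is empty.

FIRST(A): from A::=ε we get {ε}. So FIRST(A) = {ε}.
FIRST(S): from S::=a C g we get {a}; from S::=A h we get {h}; from S::=ε we get {ε}. So FIRST(S) = {ε, a, h}.
FIRST(C): from C::=h we get {h}; from C::=A g we get {g}. So FIRST(C) = {g, h}.
FOLLOW(S) includes $ since S is the start symbol.
FOLLOW(S): S appears on no right-hand side. Thus FOLLOW(S) = {$}.
For S ::= a C g: FIRST(a C g) = {a}, so it goes in M[S, t] for t ∈ {a}.
For S ::= A h: FIRST(A h) = {h}, so it goes in M[S, t] for t ∈ {h}.
For S ::= ε: FIRST(ε) = {ε}, so it goes in M[S, t] for t ∈ {}; since ε ∈ FIRST, also for every t ∈ FOLLOW(S) = {$}.

S ::= a C g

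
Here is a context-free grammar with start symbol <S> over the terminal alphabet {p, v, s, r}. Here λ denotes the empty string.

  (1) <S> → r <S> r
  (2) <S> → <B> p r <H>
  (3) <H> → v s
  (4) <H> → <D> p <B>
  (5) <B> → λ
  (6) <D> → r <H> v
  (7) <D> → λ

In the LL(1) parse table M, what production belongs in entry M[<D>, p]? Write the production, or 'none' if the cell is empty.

FIRST(<B>): from <B>→λ we get {λ}. So FIRST(<B>) = {λ}.
FIRST(<D>): from <D>→r <H> v we get {r}; from <D>→λ we get {λ}. So FIRST(<D>) = {λ, r}.
FIRST(<S>): from <S>→r <S> r we get {r}; from <S>→<B> p r <H> we get {p}. So FIRST(<S>) = {p, r}.
FIRST(<H>): from <H>→v s we get {v}; from <H>→<D> p <B> we get {p, r}. So FIRST(<H>) = {p, r, v}.
FOLLOW(<S>) includes $ since <S> is the start symbol.
FOLLOW(<D>): in <H>→<D> p <B>, <D> is followed by p <B> with FIRST {p}. Thus FOLLOW(<D>) = {p}.
For <D> → r <H> v: FIRST(r <H> v) = {r}, so it goes in M[<D>, t] for t ∈ {r}.
For <D> → λ: FIRST(λ) = {λ}, so it goes in M[<D>, t] for t ∈ {}; since λ ∈ FIRST, also for every t ∈ FOLLOW(<D>) = {p}.

<D> → λ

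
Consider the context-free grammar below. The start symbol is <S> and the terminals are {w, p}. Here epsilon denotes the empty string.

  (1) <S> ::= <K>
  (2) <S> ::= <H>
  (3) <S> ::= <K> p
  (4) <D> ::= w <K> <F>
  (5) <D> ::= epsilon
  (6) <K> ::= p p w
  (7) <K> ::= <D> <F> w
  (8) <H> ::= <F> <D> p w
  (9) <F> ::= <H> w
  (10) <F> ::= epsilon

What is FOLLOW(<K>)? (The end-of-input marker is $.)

{$, p, w}

FIRST(<D>): from <D>::=w <K> <F> we get {w}; from <D>::=epsilon we get {epsilon}. So FIRST(<D>) = {epsilon, w}.
FIRST(<S>): from <S>::=<K> we get {p, w}; from <S>::=<H> we get {p, w}; from <S>::=<K> p we get {p, w}. So FIRST(<S>) = {p, w}.
FIRST(<K>): from <K>::=p p w we get {p}; from <K>::=<D> <F> w we get {p, w}. So FIRST(<K>) = {p, w}.
FIRST(<H>): from <H>::=<F> <D> p w we get {p, w}. So FIRST(<H>) = {p, w}.
FIRST(<F>): from <F>::=<H> w we get {p, w}; from <F>::=epsilon we get {epsilon}. So FIRST(<F>) = {epsilon, p, w}.
FOLLOW(<S>) includes $ since <S> is the start symbol.
FOLLOW(<S>): <S> appears on no right-hand side. Thus FOLLOW(<S>) = {$}.
FOLLOW(<D>): in <K>::=<D> <F> w, <D> is followed by <F> w with FIRST {p, w}; in <H>::=<F> <D> p w, <D> is followed by p w with FIRST {p}. Thus FOLLOW(<D>) = {p, w}.
FOLLOW(<K>): in <S>::=<K>, the suffix after <K> is empty, so FOLLOW(<K>) ⊇ FOLLOW(<S>) = {$}; in <S>::=<K> p, <K> is followed by p with FIRST {p}; in <D>::=w <K> <F>, <K> is followed by <F> with FIRST {epsilon, p, w}; in <D>::=w <K> <F>, the suffix after <K> is nullable, so FOLLOW(<K>) ⊇ FOLLOW(<D>) = {p, w}. Thus FOLLOW(<K>) = {$, p, w}.
FOLLOW(<H>): in <S>::=<H>, the suffix after <H> is empty, so FOLLOW(<H>) ⊇ FOLLOW(<S>) = {$}; in <F>::=<H> w, <H> is followed by w with FIRST {w}. Thus FOLLOW(<H>) = {$, w}.
FOLLOW(<F>): in <D>::=w <K> <F>, the suffix after <F> is empty, so FOLLOW(<F>) ⊇ FOLLOW(<D>) = {p, w}; in <K>::=<D> <F> w, <F> is followed by w with FIRST {w}; in <H>::=<F> <D> p w, <F> is followed by <D> p w with FIRST {p, w}. Thus FOLLOW(<F>) = {p, w}.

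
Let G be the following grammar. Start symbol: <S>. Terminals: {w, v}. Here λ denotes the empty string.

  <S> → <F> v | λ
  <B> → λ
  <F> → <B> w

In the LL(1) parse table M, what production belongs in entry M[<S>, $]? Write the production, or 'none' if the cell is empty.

<S> → λ

FIRST(<B>): from <B>→λ we get {λ}. So FIRST(<B>) = {λ}.
FIRST(<F>): from <F>→<B> w we get {w}. So FIRST(<F>) = {w}.
FIRST(<S>): from <S>→<F> v we get {w}; from <S>→λ we get {λ}. So FIRST(<S>) = {λ, w}.
FOLLOW(<S>) includes $ since <S> is the start symbol.
FOLLOW(<S>): <S> appears on no right-hand side. Thus FOLLOW(<S>) = {$}.
For <S> → <F> v: FIRST(<F> v) = {w}, so it goes in M[<S>, t] for t ∈ {w}.
For <S> → λ: FIRST(λ) = {λ}, so it goes in M[<S>, t] for t ∈ {}; since λ ∈ FIRST, also for every t ∈ FOLLOW(<S>) = {$}.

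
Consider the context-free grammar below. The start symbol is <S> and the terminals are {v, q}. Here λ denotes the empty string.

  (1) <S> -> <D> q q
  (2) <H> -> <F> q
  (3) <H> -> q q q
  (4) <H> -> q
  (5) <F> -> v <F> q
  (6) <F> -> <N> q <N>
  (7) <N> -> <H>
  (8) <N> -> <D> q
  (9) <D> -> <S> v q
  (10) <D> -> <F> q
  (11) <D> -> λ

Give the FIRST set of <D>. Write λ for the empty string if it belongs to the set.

FIRST(<S>): from <S>-><D> q q we get {q, v}. So FIRST(<S>) = {q, v}.
FIRST(<H>): from <H>-><F> q we get {q, v}; from <H>->q q q we get {q}; from <H>->q we get {q}. So FIRST(<H>) = {q, v}.
FIRST(<F>): from <F>->v <F> q we get {v}; from <F>-><N> q <N> we get {q, v}. So FIRST(<F>) = {q, v}.
FIRST(<D>): from <D>-><S> v q we get {q, v}; from <D>-><F> q we get {q, v}; from <D>->λ we get {λ}. So FIRST(<D>) = {λ, q, v}.
FIRST(<N>): from <N>-><H> we get {q, v}; from <N>-><D> q we get {q, v}. So FIRST(<N>) = {q, v}.

{λ, q, v}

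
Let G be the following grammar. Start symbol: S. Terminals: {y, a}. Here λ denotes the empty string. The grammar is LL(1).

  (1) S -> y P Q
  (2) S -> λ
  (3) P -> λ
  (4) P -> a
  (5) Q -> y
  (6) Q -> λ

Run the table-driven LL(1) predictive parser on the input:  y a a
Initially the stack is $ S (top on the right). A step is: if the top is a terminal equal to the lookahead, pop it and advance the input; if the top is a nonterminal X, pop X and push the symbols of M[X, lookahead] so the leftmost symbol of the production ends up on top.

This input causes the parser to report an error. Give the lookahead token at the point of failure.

step 1: stack=$ S  input=y a a $  — expand S -> y P Q
step 2: stack=$ Q P y  input=y a a $  — match y
step 3: stack=$ Q P  input=a a $  — expand P -> a
step 4: stack=$ Q a  input=a a $  — match a
step 5: stack=$ Q  input=a $  — error: M[Q, a] is empty

a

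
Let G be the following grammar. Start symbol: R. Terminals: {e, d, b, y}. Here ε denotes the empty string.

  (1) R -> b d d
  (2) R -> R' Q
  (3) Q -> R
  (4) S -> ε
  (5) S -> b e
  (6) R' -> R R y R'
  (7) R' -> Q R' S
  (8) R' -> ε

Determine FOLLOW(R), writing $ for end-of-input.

{$, b, y}

FIRST(S): from S->ε we get {ε}; from S->b e we get {b}. So FIRST(S) = {ε, b}.
FIRST(R): from R->b d d we get {b}; from R->R' Q we get {b}. So FIRST(R) = {b}.
FIRST(Q): from Q->R we get {b}. So FIRST(Q) = {b}.
FIRST(R'): from R'->R R y R' we get {b}; from R'->Q R' S we get {b}; from R'->ε we get {ε}. So FIRST(R') = {ε, b}.
FOLLOW(R) includes $ since R is the start symbol.
FOLLOW(R'): in R->R' Q, R' is followed by Q with FIRST {b}; in R'->R R y R', the suffix after R' is empty (adds nothing new); in R'->Q R' S, R' is followed by S with FIRST {ε, b}; in R'->Q R' S, the suffix after R' is nullable (adds nothing new). Thus FOLLOW(R') = {b}.
FOLLOW(S): in R'->Q R' S, the suffix after S is empty, so FOLLOW(S) ⊇ FOLLOW(R') = {b}. Thus FOLLOW(S) = {b}.
FOLLOW(R): in Q->R, the suffix after R is empty, so FOLLOW(R) ⊇ FOLLOW(Q) = {$, b, y}; in R'->R R y R' (occurrence 1), R is followed by R y R' with FIRST {b}; in R'->R R y R' (occurrence 2), R is followed by y R' with FIRST {y}. Thus FOLLOW(R) = {$, b, y}.
FOLLOW(Q): in R->R' Q, the suffix after Q is empty, so FOLLOW(Q) ⊇ FOLLOW(R) = {$, b, y}; in R'->Q R' S, Q is followed by R' S with FIRST {ε, b}; in R'->Q R' S, the suffix after Q is nullable, so FOLLOW(Q) ⊇ FOLLOW(R') = {b}. Thus FOLLOW(Q) = {$, b, y}.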